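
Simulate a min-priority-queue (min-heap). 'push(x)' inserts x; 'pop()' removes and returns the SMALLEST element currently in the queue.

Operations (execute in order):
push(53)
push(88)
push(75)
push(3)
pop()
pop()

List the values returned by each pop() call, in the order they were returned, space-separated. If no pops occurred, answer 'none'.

push(53): heap contents = [53]
push(88): heap contents = [53, 88]
push(75): heap contents = [53, 75, 88]
push(3): heap contents = [3, 53, 75, 88]
pop() → 3: heap contents = [53, 75, 88]
pop() → 53: heap contents = [75, 88]

Answer: 3 53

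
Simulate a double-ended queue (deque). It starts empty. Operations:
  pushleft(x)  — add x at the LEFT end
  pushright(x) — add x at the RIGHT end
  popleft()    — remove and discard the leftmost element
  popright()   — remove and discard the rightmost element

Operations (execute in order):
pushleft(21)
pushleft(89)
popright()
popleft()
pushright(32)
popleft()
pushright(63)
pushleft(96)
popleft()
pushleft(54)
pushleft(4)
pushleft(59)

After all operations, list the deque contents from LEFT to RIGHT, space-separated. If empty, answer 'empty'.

Answer: 59 4 54 63

Derivation:
pushleft(21): [21]
pushleft(89): [89, 21]
popright(): [89]
popleft(): []
pushright(32): [32]
popleft(): []
pushright(63): [63]
pushleft(96): [96, 63]
popleft(): [63]
pushleft(54): [54, 63]
pushleft(4): [4, 54, 63]
pushleft(59): [59, 4, 54, 63]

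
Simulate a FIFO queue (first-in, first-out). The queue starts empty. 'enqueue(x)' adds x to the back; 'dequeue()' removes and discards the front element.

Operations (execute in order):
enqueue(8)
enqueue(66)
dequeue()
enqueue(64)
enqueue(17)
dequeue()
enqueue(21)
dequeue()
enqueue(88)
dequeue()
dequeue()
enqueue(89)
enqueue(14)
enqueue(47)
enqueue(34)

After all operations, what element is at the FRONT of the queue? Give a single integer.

enqueue(8): queue = [8]
enqueue(66): queue = [8, 66]
dequeue(): queue = [66]
enqueue(64): queue = [66, 64]
enqueue(17): queue = [66, 64, 17]
dequeue(): queue = [64, 17]
enqueue(21): queue = [64, 17, 21]
dequeue(): queue = [17, 21]
enqueue(88): queue = [17, 21, 88]
dequeue(): queue = [21, 88]
dequeue(): queue = [88]
enqueue(89): queue = [88, 89]
enqueue(14): queue = [88, 89, 14]
enqueue(47): queue = [88, 89, 14, 47]
enqueue(34): queue = [88, 89, 14, 47, 34]

Answer: 88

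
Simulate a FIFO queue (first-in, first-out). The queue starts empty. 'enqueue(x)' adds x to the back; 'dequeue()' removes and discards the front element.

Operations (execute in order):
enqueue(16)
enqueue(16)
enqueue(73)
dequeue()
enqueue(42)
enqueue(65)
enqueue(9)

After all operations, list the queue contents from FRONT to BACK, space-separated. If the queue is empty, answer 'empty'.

enqueue(16): [16]
enqueue(16): [16, 16]
enqueue(73): [16, 16, 73]
dequeue(): [16, 73]
enqueue(42): [16, 73, 42]
enqueue(65): [16, 73, 42, 65]
enqueue(9): [16, 73, 42, 65, 9]

Answer: 16 73 42 65 9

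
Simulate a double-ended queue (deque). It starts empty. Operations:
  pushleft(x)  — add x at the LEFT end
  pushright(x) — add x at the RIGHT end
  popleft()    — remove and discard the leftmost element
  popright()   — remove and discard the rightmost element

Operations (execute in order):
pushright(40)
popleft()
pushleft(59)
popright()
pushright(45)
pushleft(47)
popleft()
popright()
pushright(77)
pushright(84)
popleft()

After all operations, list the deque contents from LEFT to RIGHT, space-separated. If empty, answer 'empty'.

pushright(40): [40]
popleft(): []
pushleft(59): [59]
popright(): []
pushright(45): [45]
pushleft(47): [47, 45]
popleft(): [45]
popright(): []
pushright(77): [77]
pushright(84): [77, 84]
popleft(): [84]

Answer: 84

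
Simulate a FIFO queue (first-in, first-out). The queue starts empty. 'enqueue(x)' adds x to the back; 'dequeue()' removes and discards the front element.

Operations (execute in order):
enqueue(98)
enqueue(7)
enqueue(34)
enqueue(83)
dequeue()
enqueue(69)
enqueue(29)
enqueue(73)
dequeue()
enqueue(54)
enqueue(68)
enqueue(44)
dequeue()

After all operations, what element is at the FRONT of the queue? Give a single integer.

Answer: 83

Derivation:
enqueue(98): queue = [98]
enqueue(7): queue = [98, 7]
enqueue(34): queue = [98, 7, 34]
enqueue(83): queue = [98, 7, 34, 83]
dequeue(): queue = [7, 34, 83]
enqueue(69): queue = [7, 34, 83, 69]
enqueue(29): queue = [7, 34, 83, 69, 29]
enqueue(73): queue = [7, 34, 83, 69, 29, 73]
dequeue(): queue = [34, 83, 69, 29, 73]
enqueue(54): queue = [34, 83, 69, 29, 73, 54]
enqueue(68): queue = [34, 83, 69, 29, 73, 54, 68]
enqueue(44): queue = [34, 83, 69, 29, 73, 54, 68, 44]
dequeue(): queue = [83, 69, 29, 73, 54, 68, 44]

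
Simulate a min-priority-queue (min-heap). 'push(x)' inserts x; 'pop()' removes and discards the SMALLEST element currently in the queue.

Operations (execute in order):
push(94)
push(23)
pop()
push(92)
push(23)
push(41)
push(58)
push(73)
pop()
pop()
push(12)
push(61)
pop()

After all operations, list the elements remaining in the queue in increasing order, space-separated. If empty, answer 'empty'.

push(94): heap contents = [94]
push(23): heap contents = [23, 94]
pop() → 23: heap contents = [94]
push(92): heap contents = [92, 94]
push(23): heap contents = [23, 92, 94]
push(41): heap contents = [23, 41, 92, 94]
push(58): heap contents = [23, 41, 58, 92, 94]
push(73): heap contents = [23, 41, 58, 73, 92, 94]
pop() → 23: heap contents = [41, 58, 73, 92, 94]
pop() → 41: heap contents = [58, 73, 92, 94]
push(12): heap contents = [12, 58, 73, 92, 94]
push(61): heap contents = [12, 58, 61, 73, 92, 94]
pop() → 12: heap contents = [58, 61, 73, 92, 94]

Answer: 58 61 73 92 94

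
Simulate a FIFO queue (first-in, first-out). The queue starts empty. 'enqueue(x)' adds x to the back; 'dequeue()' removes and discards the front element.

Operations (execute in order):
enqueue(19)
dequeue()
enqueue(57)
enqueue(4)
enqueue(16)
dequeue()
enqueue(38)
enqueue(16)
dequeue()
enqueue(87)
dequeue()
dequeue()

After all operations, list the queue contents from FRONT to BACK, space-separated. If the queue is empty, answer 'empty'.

enqueue(19): [19]
dequeue(): []
enqueue(57): [57]
enqueue(4): [57, 4]
enqueue(16): [57, 4, 16]
dequeue(): [4, 16]
enqueue(38): [4, 16, 38]
enqueue(16): [4, 16, 38, 16]
dequeue(): [16, 38, 16]
enqueue(87): [16, 38, 16, 87]
dequeue(): [38, 16, 87]
dequeue(): [16, 87]

Answer: 16 87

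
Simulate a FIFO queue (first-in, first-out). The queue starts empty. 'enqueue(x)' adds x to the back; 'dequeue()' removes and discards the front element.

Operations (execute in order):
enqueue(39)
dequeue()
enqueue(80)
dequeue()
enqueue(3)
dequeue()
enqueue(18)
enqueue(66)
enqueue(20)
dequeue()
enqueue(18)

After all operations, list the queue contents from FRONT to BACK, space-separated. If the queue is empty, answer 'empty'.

enqueue(39): [39]
dequeue(): []
enqueue(80): [80]
dequeue(): []
enqueue(3): [3]
dequeue(): []
enqueue(18): [18]
enqueue(66): [18, 66]
enqueue(20): [18, 66, 20]
dequeue(): [66, 20]
enqueue(18): [66, 20, 18]

Answer: 66 20 18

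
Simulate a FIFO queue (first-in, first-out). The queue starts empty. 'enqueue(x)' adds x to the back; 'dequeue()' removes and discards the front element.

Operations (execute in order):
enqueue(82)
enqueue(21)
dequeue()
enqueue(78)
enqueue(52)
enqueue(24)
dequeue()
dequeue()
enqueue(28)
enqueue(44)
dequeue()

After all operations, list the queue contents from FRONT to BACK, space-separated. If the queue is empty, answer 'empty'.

Answer: 24 28 44

Derivation:
enqueue(82): [82]
enqueue(21): [82, 21]
dequeue(): [21]
enqueue(78): [21, 78]
enqueue(52): [21, 78, 52]
enqueue(24): [21, 78, 52, 24]
dequeue(): [78, 52, 24]
dequeue(): [52, 24]
enqueue(28): [52, 24, 28]
enqueue(44): [52, 24, 28, 44]
dequeue(): [24, 28, 44]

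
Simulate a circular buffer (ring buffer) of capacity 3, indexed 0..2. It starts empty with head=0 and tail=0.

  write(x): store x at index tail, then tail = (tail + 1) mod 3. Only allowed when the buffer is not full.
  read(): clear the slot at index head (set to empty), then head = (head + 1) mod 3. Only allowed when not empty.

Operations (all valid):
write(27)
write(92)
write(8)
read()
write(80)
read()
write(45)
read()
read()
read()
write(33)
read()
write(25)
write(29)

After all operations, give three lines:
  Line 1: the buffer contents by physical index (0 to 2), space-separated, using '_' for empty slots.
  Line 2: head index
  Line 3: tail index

write(27): buf=[27 _ _], head=0, tail=1, size=1
write(92): buf=[27 92 _], head=0, tail=2, size=2
write(8): buf=[27 92 8], head=0, tail=0, size=3
read(): buf=[_ 92 8], head=1, tail=0, size=2
write(80): buf=[80 92 8], head=1, tail=1, size=3
read(): buf=[80 _ 8], head=2, tail=1, size=2
write(45): buf=[80 45 8], head=2, tail=2, size=3
read(): buf=[80 45 _], head=0, tail=2, size=2
read(): buf=[_ 45 _], head=1, tail=2, size=1
read(): buf=[_ _ _], head=2, tail=2, size=0
write(33): buf=[_ _ 33], head=2, tail=0, size=1
read(): buf=[_ _ _], head=0, tail=0, size=0
write(25): buf=[25 _ _], head=0, tail=1, size=1
write(29): buf=[25 29 _], head=0, tail=2, size=2

Answer: 25 29 _
0
2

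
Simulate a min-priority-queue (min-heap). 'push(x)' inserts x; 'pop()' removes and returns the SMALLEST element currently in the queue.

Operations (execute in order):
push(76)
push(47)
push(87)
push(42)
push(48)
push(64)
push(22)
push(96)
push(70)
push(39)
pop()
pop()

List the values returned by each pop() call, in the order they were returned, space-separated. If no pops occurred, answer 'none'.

push(76): heap contents = [76]
push(47): heap contents = [47, 76]
push(87): heap contents = [47, 76, 87]
push(42): heap contents = [42, 47, 76, 87]
push(48): heap contents = [42, 47, 48, 76, 87]
push(64): heap contents = [42, 47, 48, 64, 76, 87]
push(22): heap contents = [22, 42, 47, 48, 64, 76, 87]
push(96): heap contents = [22, 42, 47, 48, 64, 76, 87, 96]
push(70): heap contents = [22, 42, 47, 48, 64, 70, 76, 87, 96]
push(39): heap contents = [22, 39, 42, 47, 48, 64, 70, 76, 87, 96]
pop() → 22: heap contents = [39, 42, 47, 48, 64, 70, 76, 87, 96]
pop() → 39: heap contents = [42, 47, 48, 64, 70, 76, 87, 96]

Answer: 22 39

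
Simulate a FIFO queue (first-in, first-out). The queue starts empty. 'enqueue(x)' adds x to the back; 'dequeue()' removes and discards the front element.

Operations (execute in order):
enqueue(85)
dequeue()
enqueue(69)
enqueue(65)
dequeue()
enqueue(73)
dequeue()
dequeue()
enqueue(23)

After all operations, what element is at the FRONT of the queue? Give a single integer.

Answer: 23

Derivation:
enqueue(85): queue = [85]
dequeue(): queue = []
enqueue(69): queue = [69]
enqueue(65): queue = [69, 65]
dequeue(): queue = [65]
enqueue(73): queue = [65, 73]
dequeue(): queue = [73]
dequeue(): queue = []
enqueue(23): queue = [23]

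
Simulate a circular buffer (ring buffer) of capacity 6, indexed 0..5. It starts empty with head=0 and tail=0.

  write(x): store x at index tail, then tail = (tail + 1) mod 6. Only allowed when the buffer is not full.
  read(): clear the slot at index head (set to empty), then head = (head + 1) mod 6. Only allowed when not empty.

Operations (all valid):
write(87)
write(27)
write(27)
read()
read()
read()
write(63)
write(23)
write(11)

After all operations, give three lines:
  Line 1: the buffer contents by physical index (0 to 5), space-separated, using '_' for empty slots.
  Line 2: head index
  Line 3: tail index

write(87): buf=[87 _ _ _ _ _], head=0, tail=1, size=1
write(27): buf=[87 27 _ _ _ _], head=0, tail=2, size=2
write(27): buf=[87 27 27 _ _ _], head=0, tail=3, size=3
read(): buf=[_ 27 27 _ _ _], head=1, tail=3, size=2
read(): buf=[_ _ 27 _ _ _], head=2, tail=3, size=1
read(): buf=[_ _ _ _ _ _], head=3, tail=3, size=0
write(63): buf=[_ _ _ 63 _ _], head=3, tail=4, size=1
write(23): buf=[_ _ _ 63 23 _], head=3, tail=5, size=2
write(11): buf=[_ _ _ 63 23 11], head=3, tail=0, size=3

Answer: _ _ _ 63 23 11
3
0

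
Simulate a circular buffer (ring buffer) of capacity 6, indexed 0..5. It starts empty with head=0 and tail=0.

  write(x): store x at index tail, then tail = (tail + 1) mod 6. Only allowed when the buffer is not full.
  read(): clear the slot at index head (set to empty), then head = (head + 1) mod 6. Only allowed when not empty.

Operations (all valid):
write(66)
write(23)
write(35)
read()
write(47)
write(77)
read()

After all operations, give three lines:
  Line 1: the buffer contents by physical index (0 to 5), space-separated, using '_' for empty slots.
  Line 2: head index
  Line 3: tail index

Answer: _ _ 35 47 77 _
2
5

Derivation:
write(66): buf=[66 _ _ _ _ _], head=0, tail=1, size=1
write(23): buf=[66 23 _ _ _ _], head=0, tail=2, size=2
write(35): buf=[66 23 35 _ _ _], head=0, tail=3, size=3
read(): buf=[_ 23 35 _ _ _], head=1, tail=3, size=2
write(47): buf=[_ 23 35 47 _ _], head=1, tail=4, size=3
write(77): buf=[_ 23 35 47 77 _], head=1, tail=5, size=4
read(): buf=[_ _ 35 47 77 _], head=2, tail=5, size=3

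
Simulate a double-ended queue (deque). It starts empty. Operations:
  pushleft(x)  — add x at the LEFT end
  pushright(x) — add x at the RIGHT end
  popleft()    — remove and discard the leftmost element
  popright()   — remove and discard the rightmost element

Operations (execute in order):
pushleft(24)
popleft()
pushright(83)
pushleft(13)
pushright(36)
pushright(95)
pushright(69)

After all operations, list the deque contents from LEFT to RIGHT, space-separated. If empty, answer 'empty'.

Answer: 13 83 36 95 69

Derivation:
pushleft(24): [24]
popleft(): []
pushright(83): [83]
pushleft(13): [13, 83]
pushright(36): [13, 83, 36]
pushright(95): [13, 83, 36, 95]
pushright(69): [13, 83, 36, 95, 69]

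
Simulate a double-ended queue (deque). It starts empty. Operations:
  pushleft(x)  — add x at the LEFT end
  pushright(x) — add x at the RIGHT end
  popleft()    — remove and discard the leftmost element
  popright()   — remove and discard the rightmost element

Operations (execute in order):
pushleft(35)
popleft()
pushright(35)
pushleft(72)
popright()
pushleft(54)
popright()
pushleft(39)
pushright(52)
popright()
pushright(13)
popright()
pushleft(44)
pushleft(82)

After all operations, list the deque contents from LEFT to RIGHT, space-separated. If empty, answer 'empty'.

pushleft(35): [35]
popleft(): []
pushright(35): [35]
pushleft(72): [72, 35]
popright(): [72]
pushleft(54): [54, 72]
popright(): [54]
pushleft(39): [39, 54]
pushright(52): [39, 54, 52]
popright(): [39, 54]
pushright(13): [39, 54, 13]
popright(): [39, 54]
pushleft(44): [44, 39, 54]
pushleft(82): [82, 44, 39, 54]

Answer: 82 44 39 54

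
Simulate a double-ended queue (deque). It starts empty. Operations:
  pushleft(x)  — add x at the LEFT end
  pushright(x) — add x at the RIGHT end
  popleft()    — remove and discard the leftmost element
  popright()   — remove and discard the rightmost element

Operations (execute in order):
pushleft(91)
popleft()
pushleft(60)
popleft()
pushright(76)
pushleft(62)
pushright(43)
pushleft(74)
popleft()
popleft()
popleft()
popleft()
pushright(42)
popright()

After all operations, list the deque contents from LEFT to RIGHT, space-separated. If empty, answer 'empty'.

Answer: empty

Derivation:
pushleft(91): [91]
popleft(): []
pushleft(60): [60]
popleft(): []
pushright(76): [76]
pushleft(62): [62, 76]
pushright(43): [62, 76, 43]
pushleft(74): [74, 62, 76, 43]
popleft(): [62, 76, 43]
popleft(): [76, 43]
popleft(): [43]
popleft(): []
pushright(42): [42]
popright(): []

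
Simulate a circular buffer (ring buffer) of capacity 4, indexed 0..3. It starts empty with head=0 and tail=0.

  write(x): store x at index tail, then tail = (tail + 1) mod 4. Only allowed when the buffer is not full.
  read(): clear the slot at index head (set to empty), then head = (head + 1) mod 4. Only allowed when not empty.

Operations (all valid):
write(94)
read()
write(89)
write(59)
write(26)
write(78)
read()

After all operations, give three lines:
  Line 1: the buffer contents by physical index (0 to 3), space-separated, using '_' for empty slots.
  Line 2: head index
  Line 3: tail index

write(94): buf=[94 _ _ _], head=0, tail=1, size=1
read(): buf=[_ _ _ _], head=1, tail=1, size=0
write(89): buf=[_ 89 _ _], head=1, tail=2, size=1
write(59): buf=[_ 89 59 _], head=1, tail=3, size=2
write(26): buf=[_ 89 59 26], head=1, tail=0, size=3
write(78): buf=[78 89 59 26], head=1, tail=1, size=4
read(): buf=[78 _ 59 26], head=2, tail=1, size=3

Answer: 78 _ 59 26
2
1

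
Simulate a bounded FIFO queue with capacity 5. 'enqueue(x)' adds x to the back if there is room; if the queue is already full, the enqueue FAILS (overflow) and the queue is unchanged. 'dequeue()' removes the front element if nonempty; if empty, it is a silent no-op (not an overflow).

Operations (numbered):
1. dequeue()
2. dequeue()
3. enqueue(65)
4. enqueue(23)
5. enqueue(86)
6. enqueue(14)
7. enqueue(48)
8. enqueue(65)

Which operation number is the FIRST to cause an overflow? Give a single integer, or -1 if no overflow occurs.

Answer: 8

Derivation:
1. dequeue(): empty, no-op, size=0
2. dequeue(): empty, no-op, size=0
3. enqueue(65): size=1
4. enqueue(23): size=2
5. enqueue(86): size=3
6. enqueue(14): size=4
7. enqueue(48): size=5
8. enqueue(65): size=5=cap → OVERFLOW (fail)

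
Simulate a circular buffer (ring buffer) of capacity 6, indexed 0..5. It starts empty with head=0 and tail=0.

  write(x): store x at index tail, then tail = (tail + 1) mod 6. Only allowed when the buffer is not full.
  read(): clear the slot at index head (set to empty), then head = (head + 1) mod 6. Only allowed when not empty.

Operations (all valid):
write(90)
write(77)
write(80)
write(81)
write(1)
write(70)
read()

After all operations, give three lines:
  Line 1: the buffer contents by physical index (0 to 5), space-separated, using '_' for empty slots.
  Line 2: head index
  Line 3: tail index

write(90): buf=[90 _ _ _ _ _], head=0, tail=1, size=1
write(77): buf=[90 77 _ _ _ _], head=0, tail=2, size=2
write(80): buf=[90 77 80 _ _ _], head=0, tail=3, size=3
write(81): buf=[90 77 80 81 _ _], head=0, tail=4, size=4
write(1): buf=[90 77 80 81 1 _], head=0, tail=5, size=5
write(70): buf=[90 77 80 81 1 70], head=0, tail=0, size=6
read(): buf=[_ 77 80 81 1 70], head=1, tail=0, size=5

Answer: _ 77 80 81 1 70
1
0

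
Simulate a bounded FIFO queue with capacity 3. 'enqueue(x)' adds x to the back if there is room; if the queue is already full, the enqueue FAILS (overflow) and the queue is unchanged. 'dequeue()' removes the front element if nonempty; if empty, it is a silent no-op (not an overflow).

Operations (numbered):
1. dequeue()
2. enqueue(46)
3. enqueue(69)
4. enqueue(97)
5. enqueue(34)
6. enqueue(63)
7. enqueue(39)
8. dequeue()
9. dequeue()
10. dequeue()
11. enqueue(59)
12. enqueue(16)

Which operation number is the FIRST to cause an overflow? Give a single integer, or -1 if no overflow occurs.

1. dequeue(): empty, no-op, size=0
2. enqueue(46): size=1
3. enqueue(69): size=2
4. enqueue(97): size=3
5. enqueue(34): size=3=cap → OVERFLOW (fail)
6. enqueue(63): size=3=cap → OVERFLOW (fail)
7. enqueue(39): size=3=cap → OVERFLOW (fail)
8. dequeue(): size=2
9. dequeue(): size=1
10. dequeue(): size=0
11. enqueue(59): size=1
12. enqueue(16): size=2

Answer: 5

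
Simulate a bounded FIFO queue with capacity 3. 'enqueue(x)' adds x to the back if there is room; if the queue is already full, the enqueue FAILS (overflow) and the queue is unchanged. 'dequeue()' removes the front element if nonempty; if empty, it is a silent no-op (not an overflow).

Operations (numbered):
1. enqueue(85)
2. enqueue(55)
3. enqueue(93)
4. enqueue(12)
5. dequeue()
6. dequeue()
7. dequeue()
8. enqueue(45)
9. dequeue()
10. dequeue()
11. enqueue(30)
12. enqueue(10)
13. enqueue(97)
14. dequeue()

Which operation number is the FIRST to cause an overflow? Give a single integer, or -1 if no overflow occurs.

1. enqueue(85): size=1
2. enqueue(55): size=2
3. enqueue(93): size=3
4. enqueue(12): size=3=cap → OVERFLOW (fail)
5. dequeue(): size=2
6. dequeue(): size=1
7. dequeue(): size=0
8. enqueue(45): size=1
9. dequeue(): size=0
10. dequeue(): empty, no-op, size=0
11. enqueue(30): size=1
12. enqueue(10): size=2
13. enqueue(97): size=3
14. dequeue(): size=2

Answer: 4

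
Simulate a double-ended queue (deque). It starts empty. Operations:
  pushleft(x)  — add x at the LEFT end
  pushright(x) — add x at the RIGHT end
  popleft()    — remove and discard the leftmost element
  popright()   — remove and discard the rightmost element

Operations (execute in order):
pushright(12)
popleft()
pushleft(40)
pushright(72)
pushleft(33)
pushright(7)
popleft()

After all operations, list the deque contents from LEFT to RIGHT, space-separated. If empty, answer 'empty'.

pushright(12): [12]
popleft(): []
pushleft(40): [40]
pushright(72): [40, 72]
pushleft(33): [33, 40, 72]
pushright(7): [33, 40, 72, 7]
popleft(): [40, 72, 7]

Answer: 40 72 7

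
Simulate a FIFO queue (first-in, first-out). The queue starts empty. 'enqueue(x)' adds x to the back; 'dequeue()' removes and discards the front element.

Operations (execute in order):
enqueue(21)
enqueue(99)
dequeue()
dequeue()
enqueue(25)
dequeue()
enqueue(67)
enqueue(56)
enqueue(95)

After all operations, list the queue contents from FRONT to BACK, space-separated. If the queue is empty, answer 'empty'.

enqueue(21): [21]
enqueue(99): [21, 99]
dequeue(): [99]
dequeue(): []
enqueue(25): [25]
dequeue(): []
enqueue(67): [67]
enqueue(56): [67, 56]
enqueue(95): [67, 56, 95]

Answer: 67 56 95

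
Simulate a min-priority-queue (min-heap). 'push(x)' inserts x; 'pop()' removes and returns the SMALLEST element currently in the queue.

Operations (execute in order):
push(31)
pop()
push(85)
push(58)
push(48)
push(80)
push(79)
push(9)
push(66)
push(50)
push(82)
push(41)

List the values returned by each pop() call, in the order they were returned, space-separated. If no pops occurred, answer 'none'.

Answer: 31

Derivation:
push(31): heap contents = [31]
pop() → 31: heap contents = []
push(85): heap contents = [85]
push(58): heap contents = [58, 85]
push(48): heap contents = [48, 58, 85]
push(80): heap contents = [48, 58, 80, 85]
push(79): heap contents = [48, 58, 79, 80, 85]
push(9): heap contents = [9, 48, 58, 79, 80, 85]
push(66): heap contents = [9, 48, 58, 66, 79, 80, 85]
push(50): heap contents = [9, 48, 50, 58, 66, 79, 80, 85]
push(82): heap contents = [9, 48, 50, 58, 66, 79, 80, 82, 85]
push(41): heap contents = [9, 41, 48, 50, 58, 66, 79, 80, 82, 85]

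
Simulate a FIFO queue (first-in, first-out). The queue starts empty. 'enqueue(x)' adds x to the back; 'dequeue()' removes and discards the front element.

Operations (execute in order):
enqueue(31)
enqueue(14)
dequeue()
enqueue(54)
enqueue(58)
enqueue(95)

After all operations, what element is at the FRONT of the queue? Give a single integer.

Answer: 14

Derivation:
enqueue(31): queue = [31]
enqueue(14): queue = [31, 14]
dequeue(): queue = [14]
enqueue(54): queue = [14, 54]
enqueue(58): queue = [14, 54, 58]
enqueue(95): queue = [14, 54, 58, 95]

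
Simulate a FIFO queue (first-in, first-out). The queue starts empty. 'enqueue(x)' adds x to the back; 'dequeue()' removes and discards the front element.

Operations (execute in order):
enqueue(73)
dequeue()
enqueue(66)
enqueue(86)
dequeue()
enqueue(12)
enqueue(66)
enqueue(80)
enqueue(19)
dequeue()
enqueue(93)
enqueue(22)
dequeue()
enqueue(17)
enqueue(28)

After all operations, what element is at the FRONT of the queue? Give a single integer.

Answer: 66

Derivation:
enqueue(73): queue = [73]
dequeue(): queue = []
enqueue(66): queue = [66]
enqueue(86): queue = [66, 86]
dequeue(): queue = [86]
enqueue(12): queue = [86, 12]
enqueue(66): queue = [86, 12, 66]
enqueue(80): queue = [86, 12, 66, 80]
enqueue(19): queue = [86, 12, 66, 80, 19]
dequeue(): queue = [12, 66, 80, 19]
enqueue(93): queue = [12, 66, 80, 19, 93]
enqueue(22): queue = [12, 66, 80, 19, 93, 22]
dequeue(): queue = [66, 80, 19, 93, 22]
enqueue(17): queue = [66, 80, 19, 93, 22, 17]
enqueue(28): queue = [66, 80, 19, 93, 22, 17, 28]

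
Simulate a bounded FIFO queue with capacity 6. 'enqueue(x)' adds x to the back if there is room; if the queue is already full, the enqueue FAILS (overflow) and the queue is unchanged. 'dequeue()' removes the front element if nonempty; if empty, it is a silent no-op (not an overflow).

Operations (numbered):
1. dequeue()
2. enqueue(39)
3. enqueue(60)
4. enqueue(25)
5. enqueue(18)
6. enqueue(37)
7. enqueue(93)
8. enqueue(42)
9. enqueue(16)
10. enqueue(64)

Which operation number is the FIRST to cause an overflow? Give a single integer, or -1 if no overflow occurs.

1. dequeue(): empty, no-op, size=0
2. enqueue(39): size=1
3. enqueue(60): size=2
4. enqueue(25): size=3
5. enqueue(18): size=4
6. enqueue(37): size=5
7. enqueue(93): size=6
8. enqueue(42): size=6=cap → OVERFLOW (fail)
9. enqueue(16): size=6=cap → OVERFLOW (fail)
10. enqueue(64): size=6=cap → OVERFLOW (fail)

Answer: 8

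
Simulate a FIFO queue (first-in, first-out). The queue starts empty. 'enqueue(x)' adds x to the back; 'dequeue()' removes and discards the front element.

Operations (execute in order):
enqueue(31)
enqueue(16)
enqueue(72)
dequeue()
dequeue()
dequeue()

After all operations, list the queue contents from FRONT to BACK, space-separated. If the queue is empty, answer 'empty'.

Answer: empty

Derivation:
enqueue(31): [31]
enqueue(16): [31, 16]
enqueue(72): [31, 16, 72]
dequeue(): [16, 72]
dequeue(): [72]
dequeue(): []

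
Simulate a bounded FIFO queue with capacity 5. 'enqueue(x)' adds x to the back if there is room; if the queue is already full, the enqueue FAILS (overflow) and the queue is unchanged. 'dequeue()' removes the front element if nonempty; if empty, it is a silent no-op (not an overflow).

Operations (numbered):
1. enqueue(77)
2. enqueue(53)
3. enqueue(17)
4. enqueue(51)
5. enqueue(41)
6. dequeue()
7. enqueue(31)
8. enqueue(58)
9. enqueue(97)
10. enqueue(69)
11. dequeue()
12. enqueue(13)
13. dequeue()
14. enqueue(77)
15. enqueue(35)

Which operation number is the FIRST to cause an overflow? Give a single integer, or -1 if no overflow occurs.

1. enqueue(77): size=1
2. enqueue(53): size=2
3. enqueue(17): size=3
4. enqueue(51): size=4
5. enqueue(41): size=5
6. dequeue(): size=4
7. enqueue(31): size=5
8. enqueue(58): size=5=cap → OVERFLOW (fail)
9. enqueue(97): size=5=cap → OVERFLOW (fail)
10. enqueue(69): size=5=cap → OVERFLOW (fail)
11. dequeue(): size=4
12. enqueue(13): size=5
13. dequeue(): size=4
14. enqueue(77): size=5
15. enqueue(35): size=5=cap → OVERFLOW (fail)

Answer: 8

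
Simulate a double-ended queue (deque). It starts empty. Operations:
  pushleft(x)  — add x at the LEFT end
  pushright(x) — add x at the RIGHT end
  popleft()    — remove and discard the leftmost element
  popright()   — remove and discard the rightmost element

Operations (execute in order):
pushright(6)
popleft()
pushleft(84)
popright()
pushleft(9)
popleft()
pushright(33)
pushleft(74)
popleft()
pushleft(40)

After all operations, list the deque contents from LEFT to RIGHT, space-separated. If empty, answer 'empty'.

pushright(6): [6]
popleft(): []
pushleft(84): [84]
popright(): []
pushleft(9): [9]
popleft(): []
pushright(33): [33]
pushleft(74): [74, 33]
popleft(): [33]
pushleft(40): [40, 33]

Answer: 40 33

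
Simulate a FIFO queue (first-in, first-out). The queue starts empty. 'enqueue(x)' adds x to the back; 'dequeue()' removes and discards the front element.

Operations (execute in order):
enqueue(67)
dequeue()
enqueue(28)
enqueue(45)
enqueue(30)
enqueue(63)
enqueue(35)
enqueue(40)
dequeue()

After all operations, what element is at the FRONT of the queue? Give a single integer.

Answer: 45

Derivation:
enqueue(67): queue = [67]
dequeue(): queue = []
enqueue(28): queue = [28]
enqueue(45): queue = [28, 45]
enqueue(30): queue = [28, 45, 30]
enqueue(63): queue = [28, 45, 30, 63]
enqueue(35): queue = [28, 45, 30, 63, 35]
enqueue(40): queue = [28, 45, 30, 63, 35, 40]
dequeue(): queue = [45, 30, 63, 35, 40]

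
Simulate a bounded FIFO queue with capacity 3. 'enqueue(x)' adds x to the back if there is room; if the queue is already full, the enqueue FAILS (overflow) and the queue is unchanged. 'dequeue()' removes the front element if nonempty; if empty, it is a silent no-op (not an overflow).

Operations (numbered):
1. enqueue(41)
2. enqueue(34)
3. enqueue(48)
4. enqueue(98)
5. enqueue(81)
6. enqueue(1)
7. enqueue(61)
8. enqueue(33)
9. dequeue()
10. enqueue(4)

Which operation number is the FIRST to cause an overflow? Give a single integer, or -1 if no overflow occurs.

Answer: 4

Derivation:
1. enqueue(41): size=1
2. enqueue(34): size=2
3. enqueue(48): size=3
4. enqueue(98): size=3=cap → OVERFLOW (fail)
5. enqueue(81): size=3=cap → OVERFLOW (fail)
6. enqueue(1): size=3=cap → OVERFLOW (fail)
7. enqueue(61): size=3=cap → OVERFLOW (fail)
8. enqueue(33): size=3=cap → OVERFLOW (fail)
9. dequeue(): size=2
10. enqueue(4): size=3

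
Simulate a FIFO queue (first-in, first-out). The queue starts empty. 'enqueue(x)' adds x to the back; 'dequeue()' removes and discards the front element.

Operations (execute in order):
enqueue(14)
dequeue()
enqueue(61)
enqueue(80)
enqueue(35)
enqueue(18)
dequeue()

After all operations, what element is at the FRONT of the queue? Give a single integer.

Answer: 80

Derivation:
enqueue(14): queue = [14]
dequeue(): queue = []
enqueue(61): queue = [61]
enqueue(80): queue = [61, 80]
enqueue(35): queue = [61, 80, 35]
enqueue(18): queue = [61, 80, 35, 18]
dequeue(): queue = [80, 35, 18]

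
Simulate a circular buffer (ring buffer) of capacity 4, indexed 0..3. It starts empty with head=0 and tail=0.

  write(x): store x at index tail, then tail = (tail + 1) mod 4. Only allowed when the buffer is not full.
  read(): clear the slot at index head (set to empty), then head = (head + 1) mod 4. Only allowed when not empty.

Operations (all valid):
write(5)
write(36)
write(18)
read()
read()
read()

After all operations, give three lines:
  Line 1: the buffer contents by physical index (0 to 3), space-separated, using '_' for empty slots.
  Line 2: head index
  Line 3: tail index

Answer: _ _ _ _
3
3

Derivation:
write(5): buf=[5 _ _ _], head=0, tail=1, size=1
write(36): buf=[5 36 _ _], head=0, tail=2, size=2
write(18): buf=[5 36 18 _], head=0, tail=3, size=3
read(): buf=[_ 36 18 _], head=1, tail=3, size=2
read(): buf=[_ _ 18 _], head=2, tail=3, size=1
read(): buf=[_ _ _ _], head=3, tail=3, size=0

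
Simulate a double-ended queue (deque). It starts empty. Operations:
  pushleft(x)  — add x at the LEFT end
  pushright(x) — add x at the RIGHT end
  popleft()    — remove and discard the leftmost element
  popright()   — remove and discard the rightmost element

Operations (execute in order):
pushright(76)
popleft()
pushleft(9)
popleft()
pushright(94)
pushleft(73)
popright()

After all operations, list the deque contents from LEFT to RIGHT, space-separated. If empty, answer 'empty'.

Answer: 73

Derivation:
pushright(76): [76]
popleft(): []
pushleft(9): [9]
popleft(): []
pushright(94): [94]
pushleft(73): [73, 94]
popright(): [73]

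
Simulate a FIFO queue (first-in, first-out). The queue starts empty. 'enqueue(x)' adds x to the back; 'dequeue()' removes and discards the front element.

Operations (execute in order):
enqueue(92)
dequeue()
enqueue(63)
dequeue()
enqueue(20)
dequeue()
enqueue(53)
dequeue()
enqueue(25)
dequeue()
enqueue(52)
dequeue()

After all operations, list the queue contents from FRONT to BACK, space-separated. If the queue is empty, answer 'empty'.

enqueue(92): [92]
dequeue(): []
enqueue(63): [63]
dequeue(): []
enqueue(20): [20]
dequeue(): []
enqueue(53): [53]
dequeue(): []
enqueue(25): [25]
dequeue(): []
enqueue(52): [52]
dequeue(): []

Answer: empty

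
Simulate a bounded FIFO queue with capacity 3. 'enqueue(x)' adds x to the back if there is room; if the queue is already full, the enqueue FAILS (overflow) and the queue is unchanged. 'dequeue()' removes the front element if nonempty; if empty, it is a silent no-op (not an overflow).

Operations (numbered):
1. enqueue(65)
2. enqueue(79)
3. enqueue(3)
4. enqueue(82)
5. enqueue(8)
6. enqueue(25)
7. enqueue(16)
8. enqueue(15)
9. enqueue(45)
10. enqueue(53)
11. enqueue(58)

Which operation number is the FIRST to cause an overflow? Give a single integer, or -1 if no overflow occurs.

1. enqueue(65): size=1
2. enqueue(79): size=2
3. enqueue(3): size=3
4. enqueue(82): size=3=cap → OVERFLOW (fail)
5. enqueue(8): size=3=cap → OVERFLOW (fail)
6. enqueue(25): size=3=cap → OVERFLOW (fail)
7. enqueue(16): size=3=cap → OVERFLOW (fail)
8. enqueue(15): size=3=cap → OVERFLOW (fail)
9. enqueue(45): size=3=cap → OVERFLOW (fail)
10. enqueue(53): size=3=cap → OVERFLOW (fail)
11. enqueue(58): size=3=cap → OVERFLOW (fail)

Answer: 4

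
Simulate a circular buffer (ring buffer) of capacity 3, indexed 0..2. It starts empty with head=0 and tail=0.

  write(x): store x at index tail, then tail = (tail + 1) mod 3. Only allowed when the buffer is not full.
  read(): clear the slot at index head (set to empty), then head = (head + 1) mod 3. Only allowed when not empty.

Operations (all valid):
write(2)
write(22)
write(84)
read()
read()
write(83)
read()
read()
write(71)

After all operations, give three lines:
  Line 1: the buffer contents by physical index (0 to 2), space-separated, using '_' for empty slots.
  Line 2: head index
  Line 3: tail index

Answer: _ 71 _
1
2

Derivation:
write(2): buf=[2 _ _], head=0, tail=1, size=1
write(22): buf=[2 22 _], head=0, tail=2, size=2
write(84): buf=[2 22 84], head=0, tail=0, size=3
read(): buf=[_ 22 84], head=1, tail=0, size=2
read(): buf=[_ _ 84], head=2, tail=0, size=1
write(83): buf=[83 _ 84], head=2, tail=1, size=2
read(): buf=[83 _ _], head=0, tail=1, size=1
read(): buf=[_ _ _], head=1, tail=1, size=0
write(71): buf=[_ 71 _], head=1, tail=2, size=1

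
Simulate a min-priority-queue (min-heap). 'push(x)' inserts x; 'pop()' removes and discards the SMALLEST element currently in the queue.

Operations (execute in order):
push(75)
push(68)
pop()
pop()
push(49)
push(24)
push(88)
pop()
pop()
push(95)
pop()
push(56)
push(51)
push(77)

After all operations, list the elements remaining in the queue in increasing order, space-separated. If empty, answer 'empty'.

Answer: 51 56 77 95

Derivation:
push(75): heap contents = [75]
push(68): heap contents = [68, 75]
pop() → 68: heap contents = [75]
pop() → 75: heap contents = []
push(49): heap contents = [49]
push(24): heap contents = [24, 49]
push(88): heap contents = [24, 49, 88]
pop() → 24: heap contents = [49, 88]
pop() → 49: heap contents = [88]
push(95): heap contents = [88, 95]
pop() → 88: heap contents = [95]
push(56): heap contents = [56, 95]
push(51): heap contents = [51, 56, 95]
push(77): heap contents = [51, 56, 77, 95]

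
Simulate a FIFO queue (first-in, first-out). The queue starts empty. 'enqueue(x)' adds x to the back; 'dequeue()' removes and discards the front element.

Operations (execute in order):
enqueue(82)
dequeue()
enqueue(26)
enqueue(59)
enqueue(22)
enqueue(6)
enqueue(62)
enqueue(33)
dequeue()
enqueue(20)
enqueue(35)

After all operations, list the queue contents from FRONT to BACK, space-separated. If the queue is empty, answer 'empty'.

enqueue(82): [82]
dequeue(): []
enqueue(26): [26]
enqueue(59): [26, 59]
enqueue(22): [26, 59, 22]
enqueue(6): [26, 59, 22, 6]
enqueue(62): [26, 59, 22, 6, 62]
enqueue(33): [26, 59, 22, 6, 62, 33]
dequeue(): [59, 22, 6, 62, 33]
enqueue(20): [59, 22, 6, 62, 33, 20]
enqueue(35): [59, 22, 6, 62, 33, 20, 35]

Answer: 59 22 6 62 33 20 35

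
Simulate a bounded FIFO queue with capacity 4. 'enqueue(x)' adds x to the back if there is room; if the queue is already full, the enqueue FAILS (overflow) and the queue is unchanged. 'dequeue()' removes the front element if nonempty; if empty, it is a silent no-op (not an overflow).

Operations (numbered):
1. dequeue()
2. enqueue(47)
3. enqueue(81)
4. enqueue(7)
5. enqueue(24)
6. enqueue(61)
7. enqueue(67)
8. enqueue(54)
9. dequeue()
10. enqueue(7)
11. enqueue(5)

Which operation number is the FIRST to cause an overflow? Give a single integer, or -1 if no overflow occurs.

1. dequeue(): empty, no-op, size=0
2. enqueue(47): size=1
3. enqueue(81): size=2
4. enqueue(7): size=3
5. enqueue(24): size=4
6. enqueue(61): size=4=cap → OVERFLOW (fail)
7. enqueue(67): size=4=cap → OVERFLOW (fail)
8. enqueue(54): size=4=cap → OVERFLOW (fail)
9. dequeue(): size=3
10. enqueue(7): size=4
11. enqueue(5): size=4=cap → OVERFLOW (fail)

Answer: 6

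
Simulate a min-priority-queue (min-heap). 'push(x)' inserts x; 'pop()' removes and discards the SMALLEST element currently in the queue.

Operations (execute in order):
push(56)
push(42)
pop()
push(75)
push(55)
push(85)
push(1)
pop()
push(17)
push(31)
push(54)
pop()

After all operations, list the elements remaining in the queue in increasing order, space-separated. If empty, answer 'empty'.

Answer: 31 54 55 56 75 85

Derivation:
push(56): heap contents = [56]
push(42): heap contents = [42, 56]
pop() → 42: heap contents = [56]
push(75): heap contents = [56, 75]
push(55): heap contents = [55, 56, 75]
push(85): heap contents = [55, 56, 75, 85]
push(1): heap contents = [1, 55, 56, 75, 85]
pop() → 1: heap contents = [55, 56, 75, 85]
push(17): heap contents = [17, 55, 56, 75, 85]
push(31): heap contents = [17, 31, 55, 56, 75, 85]
push(54): heap contents = [17, 31, 54, 55, 56, 75, 85]
pop() → 17: heap contents = [31, 54, 55, 56, 75, 85]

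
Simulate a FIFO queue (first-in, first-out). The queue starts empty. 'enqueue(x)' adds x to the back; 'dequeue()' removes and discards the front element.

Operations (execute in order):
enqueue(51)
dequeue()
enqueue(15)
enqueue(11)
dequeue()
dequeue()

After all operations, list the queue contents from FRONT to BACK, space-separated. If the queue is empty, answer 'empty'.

Answer: empty

Derivation:
enqueue(51): [51]
dequeue(): []
enqueue(15): [15]
enqueue(11): [15, 11]
dequeue(): [11]
dequeue(): []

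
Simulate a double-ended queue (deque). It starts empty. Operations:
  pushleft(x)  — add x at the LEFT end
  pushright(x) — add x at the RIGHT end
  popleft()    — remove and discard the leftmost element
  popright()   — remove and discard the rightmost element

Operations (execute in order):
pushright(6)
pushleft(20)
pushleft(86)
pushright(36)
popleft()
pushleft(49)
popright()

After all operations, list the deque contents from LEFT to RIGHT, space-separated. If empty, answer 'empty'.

Answer: 49 20 6

Derivation:
pushright(6): [6]
pushleft(20): [20, 6]
pushleft(86): [86, 20, 6]
pushright(36): [86, 20, 6, 36]
popleft(): [20, 6, 36]
pushleft(49): [49, 20, 6, 36]
popright(): [49, 20, 6]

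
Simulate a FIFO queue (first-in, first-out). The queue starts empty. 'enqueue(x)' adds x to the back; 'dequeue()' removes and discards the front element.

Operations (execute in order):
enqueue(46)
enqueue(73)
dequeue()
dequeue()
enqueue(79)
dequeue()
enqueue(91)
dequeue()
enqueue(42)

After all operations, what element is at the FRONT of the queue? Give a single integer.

enqueue(46): queue = [46]
enqueue(73): queue = [46, 73]
dequeue(): queue = [73]
dequeue(): queue = []
enqueue(79): queue = [79]
dequeue(): queue = []
enqueue(91): queue = [91]
dequeue(): queue = []
enqueue(42): queue = [42]

Answer: 42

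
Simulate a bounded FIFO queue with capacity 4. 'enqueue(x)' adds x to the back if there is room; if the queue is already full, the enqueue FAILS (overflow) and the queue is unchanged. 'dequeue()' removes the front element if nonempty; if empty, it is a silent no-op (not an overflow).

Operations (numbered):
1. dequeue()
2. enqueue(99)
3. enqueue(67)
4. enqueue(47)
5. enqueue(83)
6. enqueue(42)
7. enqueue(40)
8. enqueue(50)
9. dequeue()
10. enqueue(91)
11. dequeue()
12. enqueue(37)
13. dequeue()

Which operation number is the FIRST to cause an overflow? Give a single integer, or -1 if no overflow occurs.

1. dequeue(): empty, no-op, size=0
2. enqueue(99): size=1
3. enqueue(67): size=2
4. enqueue(47): size=3
5. enqueue(83): size=4
6. enqueue(42): size=4=cap → OVERFLOW (fail)
7. enqueue(40): size=4=cap → OVERFLOW (fail)
8. enqueue(50): size=4=cap → OVERFLOW (fail)
9. dequeue(): size=3
10. enqueue(91): size=4
11. dequeue(): size=3
12. enqueue(37): size=4
13. dequeue(): size=3

Answer: 6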